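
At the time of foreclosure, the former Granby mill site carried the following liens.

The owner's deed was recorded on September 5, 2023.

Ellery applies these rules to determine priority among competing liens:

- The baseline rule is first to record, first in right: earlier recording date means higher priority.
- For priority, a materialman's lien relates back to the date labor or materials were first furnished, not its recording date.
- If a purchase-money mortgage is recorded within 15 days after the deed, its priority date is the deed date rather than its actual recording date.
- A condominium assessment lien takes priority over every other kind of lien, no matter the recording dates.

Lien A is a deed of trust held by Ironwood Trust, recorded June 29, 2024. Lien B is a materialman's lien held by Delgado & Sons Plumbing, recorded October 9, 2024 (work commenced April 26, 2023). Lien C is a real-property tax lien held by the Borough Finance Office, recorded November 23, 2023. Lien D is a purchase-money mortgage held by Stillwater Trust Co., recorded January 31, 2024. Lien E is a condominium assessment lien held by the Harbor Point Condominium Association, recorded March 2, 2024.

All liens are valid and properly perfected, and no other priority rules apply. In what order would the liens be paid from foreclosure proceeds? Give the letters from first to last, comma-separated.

E, B, C, D, A

Effective dates after the stated exceptions: B's effective date is April 26, 2023, when work began; D was recorded 148 days after the deed, outside the 15-day window, so it keeps its recording date.
As a condominium assessment lien, E is senior to every other lien.
The other liens, earliest effective date first: B (April 26, 2023), C (November 23, 2023), D (January 31, 2024), A (June 29, 2024).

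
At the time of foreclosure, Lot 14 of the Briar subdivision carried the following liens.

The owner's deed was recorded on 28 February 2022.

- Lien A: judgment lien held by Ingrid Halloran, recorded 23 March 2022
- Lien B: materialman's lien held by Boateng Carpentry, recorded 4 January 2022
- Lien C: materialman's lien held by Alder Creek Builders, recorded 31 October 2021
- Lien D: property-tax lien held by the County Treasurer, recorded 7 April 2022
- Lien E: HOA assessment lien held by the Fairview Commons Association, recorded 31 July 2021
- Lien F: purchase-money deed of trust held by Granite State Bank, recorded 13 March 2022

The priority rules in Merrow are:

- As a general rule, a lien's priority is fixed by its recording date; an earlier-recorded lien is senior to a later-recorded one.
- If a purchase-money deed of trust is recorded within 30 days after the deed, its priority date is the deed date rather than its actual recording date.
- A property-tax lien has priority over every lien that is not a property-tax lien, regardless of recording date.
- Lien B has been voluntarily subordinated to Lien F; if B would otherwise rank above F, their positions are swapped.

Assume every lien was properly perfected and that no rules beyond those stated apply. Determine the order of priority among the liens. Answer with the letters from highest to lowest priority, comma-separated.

D, E, C, F, B, A

Effective dates: F relates back to the deed date 28 February 2022.
As a property-tax lien, D is senior to every other lien.
Among the remaining liens, by effective date: E (31 July 2021), C (31 October 2021), B (4 January 2022), F (28 February 2022), A (23 March 2022).
The subordination applies — B was senior to F — so B and F swap.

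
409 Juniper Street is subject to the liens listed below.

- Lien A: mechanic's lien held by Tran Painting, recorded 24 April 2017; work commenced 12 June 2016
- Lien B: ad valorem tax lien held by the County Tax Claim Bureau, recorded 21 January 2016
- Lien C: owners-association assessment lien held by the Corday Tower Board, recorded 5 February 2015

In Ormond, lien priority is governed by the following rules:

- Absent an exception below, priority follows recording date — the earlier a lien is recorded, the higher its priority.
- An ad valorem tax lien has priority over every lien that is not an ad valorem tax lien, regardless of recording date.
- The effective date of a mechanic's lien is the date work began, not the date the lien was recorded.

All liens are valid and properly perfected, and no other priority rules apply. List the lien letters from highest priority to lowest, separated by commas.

Adjusting effective dates: A's effective date is 12 June 2016, when work began.
B is an ad valorem tax lien and takes priority over every other lien.
Ordering the rest by effective date: C (5 February 2015), A (12 June 2016).

B, C, A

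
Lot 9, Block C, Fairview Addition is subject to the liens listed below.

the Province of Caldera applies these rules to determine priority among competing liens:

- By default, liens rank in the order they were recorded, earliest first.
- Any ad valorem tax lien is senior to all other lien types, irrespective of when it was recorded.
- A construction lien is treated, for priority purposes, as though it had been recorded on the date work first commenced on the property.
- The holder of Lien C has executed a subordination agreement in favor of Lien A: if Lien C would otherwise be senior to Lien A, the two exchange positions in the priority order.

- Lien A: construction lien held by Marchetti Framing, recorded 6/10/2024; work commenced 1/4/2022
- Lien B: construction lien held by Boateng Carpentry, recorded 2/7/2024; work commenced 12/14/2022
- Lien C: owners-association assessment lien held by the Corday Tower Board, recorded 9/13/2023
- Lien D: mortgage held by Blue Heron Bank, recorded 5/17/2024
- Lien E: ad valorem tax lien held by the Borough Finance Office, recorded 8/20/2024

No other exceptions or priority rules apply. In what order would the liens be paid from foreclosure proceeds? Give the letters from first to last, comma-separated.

E, A, B, C, D

First, effective dates: A is treated as recorded 1/4/2022, the work-commencement date; B is treated as recorded 12/14/2022, the work-commencement date.
As an ad valorem tax lien, E is senior to every other lien.
Among the remaining liens, by effective date: A (1/4/2022), B (12/14/2022), C (9/13/2023), D (5/17/2024).
C is already junior to A, so the subordination agreement changes nothing.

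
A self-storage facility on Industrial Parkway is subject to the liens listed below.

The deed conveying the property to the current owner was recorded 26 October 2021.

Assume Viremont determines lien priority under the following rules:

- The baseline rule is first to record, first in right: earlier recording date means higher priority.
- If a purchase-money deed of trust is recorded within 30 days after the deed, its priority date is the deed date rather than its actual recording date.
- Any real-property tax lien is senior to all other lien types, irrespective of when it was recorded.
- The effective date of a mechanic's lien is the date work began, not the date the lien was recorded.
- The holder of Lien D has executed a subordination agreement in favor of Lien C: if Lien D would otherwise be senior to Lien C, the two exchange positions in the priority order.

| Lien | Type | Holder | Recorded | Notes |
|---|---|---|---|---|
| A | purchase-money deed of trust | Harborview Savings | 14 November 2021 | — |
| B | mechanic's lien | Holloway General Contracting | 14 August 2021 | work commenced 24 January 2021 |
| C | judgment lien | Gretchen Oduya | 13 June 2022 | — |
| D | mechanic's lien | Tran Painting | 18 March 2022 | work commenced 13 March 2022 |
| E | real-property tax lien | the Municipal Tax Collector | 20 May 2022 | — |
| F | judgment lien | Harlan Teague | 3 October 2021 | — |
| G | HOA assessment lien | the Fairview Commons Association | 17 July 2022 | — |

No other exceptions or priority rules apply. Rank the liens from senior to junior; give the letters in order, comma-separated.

E, B, F, A, C, D, G

Effective dates: A was recorded within the 30-day window, so its effective date is the deed date 26 October 2021; B relates back to 24 January 2021 (work commenced); D's effective date is 13 March 2022, when work began.
As a real-property tax lien, E is senior to every other lien.
Ordering the rest by effective date: B (24 January 2021), F (3 October 2021), A (26 October 2021), D (13 March 2022), C (13 June 2022), G (17 July 2022).
D would otherwise be senior to C, so under the subordination agreement D and C exchange positions.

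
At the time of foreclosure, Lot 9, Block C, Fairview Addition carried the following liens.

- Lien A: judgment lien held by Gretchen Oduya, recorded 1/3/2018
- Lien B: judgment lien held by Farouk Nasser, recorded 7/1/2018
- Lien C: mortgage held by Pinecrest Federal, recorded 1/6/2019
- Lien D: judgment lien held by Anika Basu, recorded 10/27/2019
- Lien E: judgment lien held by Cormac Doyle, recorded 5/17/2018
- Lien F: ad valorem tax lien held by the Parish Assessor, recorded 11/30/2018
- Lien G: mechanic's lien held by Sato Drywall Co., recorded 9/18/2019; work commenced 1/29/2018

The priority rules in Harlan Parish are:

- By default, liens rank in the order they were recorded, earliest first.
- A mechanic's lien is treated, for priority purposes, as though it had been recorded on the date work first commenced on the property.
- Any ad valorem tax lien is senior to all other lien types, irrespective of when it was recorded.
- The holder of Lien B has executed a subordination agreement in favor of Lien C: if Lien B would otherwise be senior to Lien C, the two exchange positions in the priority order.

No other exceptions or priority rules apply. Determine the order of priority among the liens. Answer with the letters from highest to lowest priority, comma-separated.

First, effective dates: G relates back to 1/29/2018 (work commenced).
As an ad valorem tax lien, F is senior to every other lien.
Ordering the rest by effective date: A (1/3/2018), G (1/29/2018), E (5/17/2018), B (7/1/2018), C (1/6/2019), D (10/27/2019).
B is senior to C before the subordination, so the two trade places.

F, A, G, E, C, B, D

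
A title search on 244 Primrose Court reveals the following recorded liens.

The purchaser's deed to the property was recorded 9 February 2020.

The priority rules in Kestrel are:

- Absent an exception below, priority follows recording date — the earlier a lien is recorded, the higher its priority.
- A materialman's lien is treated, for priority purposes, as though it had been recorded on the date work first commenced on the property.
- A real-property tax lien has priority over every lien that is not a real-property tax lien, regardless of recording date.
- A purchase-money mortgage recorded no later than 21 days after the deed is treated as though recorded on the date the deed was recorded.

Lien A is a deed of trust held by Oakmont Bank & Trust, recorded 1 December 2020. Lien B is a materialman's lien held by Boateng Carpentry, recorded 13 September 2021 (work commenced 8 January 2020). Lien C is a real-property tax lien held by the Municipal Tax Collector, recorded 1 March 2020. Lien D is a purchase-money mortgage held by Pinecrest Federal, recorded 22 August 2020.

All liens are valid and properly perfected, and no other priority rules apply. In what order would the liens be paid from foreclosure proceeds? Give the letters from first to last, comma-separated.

Effective dates: B is treated as recorded 8 January 2020, the work-commencement date; D was recorded 195 days after the deed — beyond 21 days — so no relation-back applies.
C, as a real-property tax lien, has superpriority and ranks first.
The other liens, earliest effective date first: B (8 January 2020), D (22 August 2020), A (1 December 2020).

C, B, D, A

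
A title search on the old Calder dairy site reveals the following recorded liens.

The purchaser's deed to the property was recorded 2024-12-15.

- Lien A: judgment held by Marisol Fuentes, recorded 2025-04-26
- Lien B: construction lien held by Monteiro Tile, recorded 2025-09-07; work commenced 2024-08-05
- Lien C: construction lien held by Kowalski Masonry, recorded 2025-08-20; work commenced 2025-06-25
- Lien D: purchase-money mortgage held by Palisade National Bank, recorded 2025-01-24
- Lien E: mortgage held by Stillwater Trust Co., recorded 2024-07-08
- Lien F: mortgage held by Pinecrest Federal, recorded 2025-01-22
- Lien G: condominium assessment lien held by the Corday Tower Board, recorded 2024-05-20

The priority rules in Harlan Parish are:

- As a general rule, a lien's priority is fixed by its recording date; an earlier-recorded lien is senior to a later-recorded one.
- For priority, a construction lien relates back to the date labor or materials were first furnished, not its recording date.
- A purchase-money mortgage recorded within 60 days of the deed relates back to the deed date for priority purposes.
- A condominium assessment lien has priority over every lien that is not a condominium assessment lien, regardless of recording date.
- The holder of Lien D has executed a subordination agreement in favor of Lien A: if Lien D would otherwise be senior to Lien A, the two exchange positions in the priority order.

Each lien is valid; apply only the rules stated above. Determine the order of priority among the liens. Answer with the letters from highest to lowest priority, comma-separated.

Adjusting effective dates: B is treated as recorded 2024-08-05, the work-commencement date; C is treated as recorded 2025-06-25, the work-commencement date; D's effective date is the deed date, 2024-12-15.
As a condominium assessment lien, G is senior to every other lien.
Remaining liens by effective date: E (2024-07-08), B (2024-08-05), D (2024-12-15), F (2025-01-22), A (2025-04-26), C (2025-06-25).
The subordination applies — D was senior to A — so D and A swap.

G, E, B, A, F, D, C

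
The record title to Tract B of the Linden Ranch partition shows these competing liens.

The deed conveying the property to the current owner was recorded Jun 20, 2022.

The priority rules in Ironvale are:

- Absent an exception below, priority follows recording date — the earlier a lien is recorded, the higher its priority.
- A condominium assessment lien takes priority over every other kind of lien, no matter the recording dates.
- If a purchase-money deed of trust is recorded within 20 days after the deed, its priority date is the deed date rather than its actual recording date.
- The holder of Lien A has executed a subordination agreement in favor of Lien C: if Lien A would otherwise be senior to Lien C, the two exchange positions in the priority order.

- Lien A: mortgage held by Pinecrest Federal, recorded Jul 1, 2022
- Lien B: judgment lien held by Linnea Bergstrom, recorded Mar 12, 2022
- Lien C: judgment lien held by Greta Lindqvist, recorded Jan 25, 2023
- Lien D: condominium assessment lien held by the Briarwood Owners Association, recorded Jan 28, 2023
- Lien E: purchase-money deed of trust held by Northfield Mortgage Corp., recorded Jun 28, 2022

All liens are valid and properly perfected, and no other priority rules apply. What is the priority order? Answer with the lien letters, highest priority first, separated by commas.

Effective dates: E was recorded within the 20-day window, so its effective date is the deed date Jun 20, 2022.
D is a condominium assessment lien, so it outranks all other liens regardless of date.
Remaining liens by effective date: B (Mar 12, 2022), E (Jun 20, 2022), A (Jul 1, 2022), C (Jan 25, 2023).
The subordination applies — A was senior to C — so A and C swap.

D, B, E, C, A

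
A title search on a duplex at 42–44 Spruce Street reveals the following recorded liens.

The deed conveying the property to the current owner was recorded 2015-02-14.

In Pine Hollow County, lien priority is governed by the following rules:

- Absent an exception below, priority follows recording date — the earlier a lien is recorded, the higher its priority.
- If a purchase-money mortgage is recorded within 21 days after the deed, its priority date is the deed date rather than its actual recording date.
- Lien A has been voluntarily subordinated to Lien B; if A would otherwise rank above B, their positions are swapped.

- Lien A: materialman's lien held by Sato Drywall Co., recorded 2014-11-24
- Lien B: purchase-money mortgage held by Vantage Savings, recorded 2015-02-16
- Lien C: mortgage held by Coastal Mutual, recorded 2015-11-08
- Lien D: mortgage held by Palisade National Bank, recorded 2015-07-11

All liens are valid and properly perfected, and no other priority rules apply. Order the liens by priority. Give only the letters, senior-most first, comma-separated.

B, A, D, C

Adjusting effective dates: B's effective date is the deed date, 2015-02-14.
By effective date: A (2014-11-24), B (2015-02-14), D (2015-07-11), C (2015-11-08).
A is senior to B before the subordination, so the two trade places.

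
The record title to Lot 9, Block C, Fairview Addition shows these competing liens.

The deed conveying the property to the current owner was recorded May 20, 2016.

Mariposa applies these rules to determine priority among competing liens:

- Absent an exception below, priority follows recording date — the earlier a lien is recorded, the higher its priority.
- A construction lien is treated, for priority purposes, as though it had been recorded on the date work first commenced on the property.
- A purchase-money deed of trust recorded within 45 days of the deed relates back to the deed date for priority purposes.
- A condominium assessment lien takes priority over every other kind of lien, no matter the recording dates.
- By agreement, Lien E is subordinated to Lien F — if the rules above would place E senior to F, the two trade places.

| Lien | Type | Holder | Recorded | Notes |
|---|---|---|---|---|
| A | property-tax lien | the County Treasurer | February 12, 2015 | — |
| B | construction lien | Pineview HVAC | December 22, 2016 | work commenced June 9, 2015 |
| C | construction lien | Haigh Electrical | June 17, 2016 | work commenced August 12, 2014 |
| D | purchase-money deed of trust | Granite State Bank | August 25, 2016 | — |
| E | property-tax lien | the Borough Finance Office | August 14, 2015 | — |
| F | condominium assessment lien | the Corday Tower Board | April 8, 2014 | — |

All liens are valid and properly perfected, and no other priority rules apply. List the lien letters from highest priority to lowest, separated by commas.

F, C, A, B, E, D

First, effective dates: B relates back to June 9, 2015 (work commenced); C is treated as recorded August 12, 2014, the work-commencement date; D missed the 45-day window (97 days after the deed), so its recording date stands.
F is a condominium assessment lien and takes priority over every other lien.
The other liens, earliest effective date first: C (August 12, 2014), A (February 12, 2015), B (June 9, 2015), E (August 14, 2015), D (August 25, 2016).
E already ranks below F; the subordination has no effect.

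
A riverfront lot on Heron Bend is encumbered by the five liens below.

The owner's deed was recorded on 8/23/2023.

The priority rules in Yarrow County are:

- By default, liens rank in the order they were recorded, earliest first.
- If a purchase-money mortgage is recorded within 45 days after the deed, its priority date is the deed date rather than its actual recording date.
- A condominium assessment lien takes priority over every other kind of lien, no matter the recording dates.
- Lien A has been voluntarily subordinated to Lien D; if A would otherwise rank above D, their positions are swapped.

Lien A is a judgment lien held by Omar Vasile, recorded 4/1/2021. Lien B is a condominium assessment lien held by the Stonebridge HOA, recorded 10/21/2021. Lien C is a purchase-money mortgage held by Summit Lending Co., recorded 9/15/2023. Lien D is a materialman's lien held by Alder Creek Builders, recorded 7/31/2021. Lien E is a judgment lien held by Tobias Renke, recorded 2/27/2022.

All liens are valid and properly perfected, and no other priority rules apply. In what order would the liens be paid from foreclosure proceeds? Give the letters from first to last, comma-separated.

Effective dates: C relates back to the deed date 8/23/2023.
B is a condominium assessment lien and takes priority over every other lien.
Among the remaining liens, by effective date: A (4/1/2021), D (7/31/2021), E (2/27/2022), C (8/23/2023).
A is senior to D before the subordination, so the two trade places.

B, D, A, E, C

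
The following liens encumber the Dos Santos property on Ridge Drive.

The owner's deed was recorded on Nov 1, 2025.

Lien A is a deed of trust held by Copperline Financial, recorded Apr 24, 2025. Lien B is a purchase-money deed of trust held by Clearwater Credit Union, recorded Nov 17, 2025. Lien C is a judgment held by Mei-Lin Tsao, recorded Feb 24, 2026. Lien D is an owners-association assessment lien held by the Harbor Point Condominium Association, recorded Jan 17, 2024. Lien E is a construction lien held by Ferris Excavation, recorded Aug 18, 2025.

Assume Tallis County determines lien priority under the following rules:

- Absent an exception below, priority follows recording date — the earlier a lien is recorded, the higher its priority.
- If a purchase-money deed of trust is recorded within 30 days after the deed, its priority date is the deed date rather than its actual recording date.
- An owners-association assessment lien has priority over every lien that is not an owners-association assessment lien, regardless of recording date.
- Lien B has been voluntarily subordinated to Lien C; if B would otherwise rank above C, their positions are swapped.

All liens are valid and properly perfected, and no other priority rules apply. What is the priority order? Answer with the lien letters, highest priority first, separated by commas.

First, effective dates: B relates back to the deed date Nov 1, 2025.
As an owners-association assessment lien, D is senior to every other lien.
Among the remaining liens, by effective date: A (Apr 24, 2025), E (Aug 18, 2025), B (Nov 1, 2025), C (Feb 24, 2026).
The subordination applies — B was senior to C — so B and C swap.

D, A, E, C, B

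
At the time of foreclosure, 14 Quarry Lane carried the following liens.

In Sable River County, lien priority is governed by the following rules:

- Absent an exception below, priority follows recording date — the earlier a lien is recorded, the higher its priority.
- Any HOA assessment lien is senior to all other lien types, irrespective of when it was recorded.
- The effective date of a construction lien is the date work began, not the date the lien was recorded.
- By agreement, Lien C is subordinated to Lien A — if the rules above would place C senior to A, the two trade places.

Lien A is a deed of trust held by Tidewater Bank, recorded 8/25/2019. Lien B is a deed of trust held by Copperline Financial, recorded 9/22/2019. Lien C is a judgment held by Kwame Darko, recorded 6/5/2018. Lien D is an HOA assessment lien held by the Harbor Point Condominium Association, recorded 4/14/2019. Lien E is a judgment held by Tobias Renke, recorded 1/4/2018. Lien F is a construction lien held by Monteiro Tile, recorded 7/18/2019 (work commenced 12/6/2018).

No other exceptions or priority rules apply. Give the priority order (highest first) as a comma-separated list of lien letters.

First, effective dates: F's effective date is 12/6/2018, when work began.
D is an HOA assessment lien and takes priority over every other lien.
The other liens, earliest effective date first: E (1/4/2018), C (6/5/2018), F (12/6/2018), A (8/25/2019), B (9/22/2019).
C would otherwise be senior to A, so under the subordination agreement C and A exchange positions.

D, E, A, F, C, B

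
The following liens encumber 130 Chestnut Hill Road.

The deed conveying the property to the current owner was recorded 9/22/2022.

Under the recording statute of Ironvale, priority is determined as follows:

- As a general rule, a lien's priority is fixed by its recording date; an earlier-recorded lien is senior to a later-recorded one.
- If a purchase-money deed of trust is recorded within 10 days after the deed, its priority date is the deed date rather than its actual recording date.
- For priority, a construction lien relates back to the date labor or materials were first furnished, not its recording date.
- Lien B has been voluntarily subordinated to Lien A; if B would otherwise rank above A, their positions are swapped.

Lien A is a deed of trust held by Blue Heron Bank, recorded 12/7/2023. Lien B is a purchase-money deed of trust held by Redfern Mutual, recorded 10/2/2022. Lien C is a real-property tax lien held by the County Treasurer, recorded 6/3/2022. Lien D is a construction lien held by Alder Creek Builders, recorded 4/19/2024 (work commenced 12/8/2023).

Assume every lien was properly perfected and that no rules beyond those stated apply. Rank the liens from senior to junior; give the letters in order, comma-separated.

C, A, B, D

First, effective dates: B's effective date is the deed date, 9/22/2022; D's effective date is 12/8/2023, when work began.
Sorted by effective date: C (6/3/2022), B (9/22/2022), A (12/7/2023), D (12/8/2023).
Because B would otherwise rank above A, the subordination swaps them.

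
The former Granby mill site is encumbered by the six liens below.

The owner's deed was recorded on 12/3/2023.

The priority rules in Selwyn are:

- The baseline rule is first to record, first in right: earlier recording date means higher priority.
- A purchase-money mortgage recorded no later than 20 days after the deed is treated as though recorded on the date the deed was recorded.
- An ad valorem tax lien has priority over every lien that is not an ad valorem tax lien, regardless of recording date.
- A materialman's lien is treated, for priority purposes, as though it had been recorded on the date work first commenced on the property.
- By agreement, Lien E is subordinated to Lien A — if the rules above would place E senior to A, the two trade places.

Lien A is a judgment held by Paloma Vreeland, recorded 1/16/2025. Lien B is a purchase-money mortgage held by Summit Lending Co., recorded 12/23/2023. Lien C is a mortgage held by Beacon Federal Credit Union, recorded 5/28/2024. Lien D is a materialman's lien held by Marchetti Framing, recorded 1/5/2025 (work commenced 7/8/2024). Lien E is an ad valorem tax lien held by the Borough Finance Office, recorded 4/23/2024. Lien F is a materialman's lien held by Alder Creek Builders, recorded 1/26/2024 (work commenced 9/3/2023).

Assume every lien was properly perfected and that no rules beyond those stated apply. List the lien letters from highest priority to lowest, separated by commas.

Adjusting effective dates: B's effective date is the deed date, 12/3/2023; D is treated as recorded 7/8/2024, the work-commencement date; F is treated as recorded 9/3/2023, the work-commencement date.
E, as an ad valorem tax lien, has superpriority and ranks first.
Among the remaining liens, by effective date: F (9/3/2023), B (12/3/2023), C (5/28/2024), D (7/8/2024), A (1/16/2025).
E is senior to A before the subordination, so the two trade places.

A, F, B, C, D, E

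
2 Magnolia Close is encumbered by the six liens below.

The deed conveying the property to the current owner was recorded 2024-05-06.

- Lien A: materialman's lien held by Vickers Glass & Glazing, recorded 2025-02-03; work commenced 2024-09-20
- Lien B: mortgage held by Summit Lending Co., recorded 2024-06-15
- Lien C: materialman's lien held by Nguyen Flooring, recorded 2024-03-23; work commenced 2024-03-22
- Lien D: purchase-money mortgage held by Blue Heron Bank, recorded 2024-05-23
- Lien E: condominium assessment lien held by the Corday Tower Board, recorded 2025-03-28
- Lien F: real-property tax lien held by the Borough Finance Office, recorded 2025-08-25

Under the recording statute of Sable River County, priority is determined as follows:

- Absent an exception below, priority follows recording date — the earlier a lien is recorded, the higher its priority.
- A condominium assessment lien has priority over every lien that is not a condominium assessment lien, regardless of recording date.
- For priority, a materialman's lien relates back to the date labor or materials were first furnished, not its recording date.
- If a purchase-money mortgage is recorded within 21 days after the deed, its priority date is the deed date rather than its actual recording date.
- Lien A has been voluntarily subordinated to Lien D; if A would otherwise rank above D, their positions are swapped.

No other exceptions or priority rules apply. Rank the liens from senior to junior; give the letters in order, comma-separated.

E, C, D, B, A, F

First, effective dates: A is treated as recorded 2024-09-20, the work-commencement date; C relates back to 2024-03-22 (work commenced); D relates back to the deed date 2024-05-06.
E, as a condominium assessment lien, has superpriority and ranks first.
The other liens, earliest effective date first: C (2024-03-22), D (2024-05-06), B (2024-06-15), A (2024-09-20), F (2025-08-25).
A already ranks below D; the subordination has no effect.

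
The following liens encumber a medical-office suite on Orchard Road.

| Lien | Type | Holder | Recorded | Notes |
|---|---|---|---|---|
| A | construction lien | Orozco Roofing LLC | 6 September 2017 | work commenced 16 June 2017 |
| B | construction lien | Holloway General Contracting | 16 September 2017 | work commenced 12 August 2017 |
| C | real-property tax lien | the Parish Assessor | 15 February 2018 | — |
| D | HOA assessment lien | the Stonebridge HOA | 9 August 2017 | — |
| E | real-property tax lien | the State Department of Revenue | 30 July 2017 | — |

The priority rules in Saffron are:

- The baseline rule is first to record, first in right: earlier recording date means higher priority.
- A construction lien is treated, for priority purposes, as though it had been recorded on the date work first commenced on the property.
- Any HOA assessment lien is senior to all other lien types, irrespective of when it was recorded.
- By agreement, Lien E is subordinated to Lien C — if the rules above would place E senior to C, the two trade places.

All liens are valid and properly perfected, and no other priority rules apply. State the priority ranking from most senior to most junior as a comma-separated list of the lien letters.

Adjusting effective dates: A relates back to 16 June 2017 (work commenced); B's effective date is 12 August 2017, when work began.
As an HOA assessment lien, D is senior to every other lien.
The other liens, earliest effective date first: A (16 June 2017), E (30 July 2017), B (12 August 2017), C (15 February 2018).
E is senior to C before the subordination, so the two trade places.

D, A, C, B, E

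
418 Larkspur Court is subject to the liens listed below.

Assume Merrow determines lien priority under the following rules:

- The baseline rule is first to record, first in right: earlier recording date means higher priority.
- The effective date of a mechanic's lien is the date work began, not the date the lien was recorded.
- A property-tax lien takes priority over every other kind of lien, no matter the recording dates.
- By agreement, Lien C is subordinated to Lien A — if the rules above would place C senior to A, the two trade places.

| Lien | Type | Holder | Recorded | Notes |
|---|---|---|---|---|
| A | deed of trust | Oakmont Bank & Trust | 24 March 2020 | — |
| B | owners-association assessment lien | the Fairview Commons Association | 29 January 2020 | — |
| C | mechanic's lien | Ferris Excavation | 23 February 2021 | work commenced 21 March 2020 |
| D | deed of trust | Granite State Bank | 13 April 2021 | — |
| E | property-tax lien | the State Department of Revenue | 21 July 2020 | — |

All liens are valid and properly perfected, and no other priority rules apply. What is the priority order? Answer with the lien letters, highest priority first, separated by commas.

E, B, A, C, D

Effective dates: C's effective date is 21 March 2020, when work began.
E, as a property-tax lien, has superpriority and ranks first.
The other liens, earliest effective date first: B (29 January 2020), C (21 March 2020), A (24 March 2020), D (13 April 2021).
Because C would otherwise rank above A, the subordination swaps them.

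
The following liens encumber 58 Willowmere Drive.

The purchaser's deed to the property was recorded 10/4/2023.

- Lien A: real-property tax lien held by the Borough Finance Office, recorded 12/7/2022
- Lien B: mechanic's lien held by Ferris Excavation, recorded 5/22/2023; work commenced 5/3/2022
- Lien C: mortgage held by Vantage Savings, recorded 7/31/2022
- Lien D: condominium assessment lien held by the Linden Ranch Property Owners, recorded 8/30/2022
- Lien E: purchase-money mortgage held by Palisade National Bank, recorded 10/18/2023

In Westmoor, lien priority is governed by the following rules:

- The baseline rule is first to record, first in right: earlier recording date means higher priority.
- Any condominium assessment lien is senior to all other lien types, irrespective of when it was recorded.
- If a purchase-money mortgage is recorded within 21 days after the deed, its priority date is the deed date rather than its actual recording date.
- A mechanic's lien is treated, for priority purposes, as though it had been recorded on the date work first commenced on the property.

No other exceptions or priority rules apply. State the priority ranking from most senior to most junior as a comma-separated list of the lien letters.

Adjusting effective dates: B relates back to 5/3/2022 (work commenced); E's effective date is the deed date, 10/4/2023.
As a condominium assessment lien, D is senior to every other lien.
Ordering the rest by effective date: B (5/3/2022), C (7/31/2022), A (12/7/2022), E (10/4/2023).

D, B, C, A, E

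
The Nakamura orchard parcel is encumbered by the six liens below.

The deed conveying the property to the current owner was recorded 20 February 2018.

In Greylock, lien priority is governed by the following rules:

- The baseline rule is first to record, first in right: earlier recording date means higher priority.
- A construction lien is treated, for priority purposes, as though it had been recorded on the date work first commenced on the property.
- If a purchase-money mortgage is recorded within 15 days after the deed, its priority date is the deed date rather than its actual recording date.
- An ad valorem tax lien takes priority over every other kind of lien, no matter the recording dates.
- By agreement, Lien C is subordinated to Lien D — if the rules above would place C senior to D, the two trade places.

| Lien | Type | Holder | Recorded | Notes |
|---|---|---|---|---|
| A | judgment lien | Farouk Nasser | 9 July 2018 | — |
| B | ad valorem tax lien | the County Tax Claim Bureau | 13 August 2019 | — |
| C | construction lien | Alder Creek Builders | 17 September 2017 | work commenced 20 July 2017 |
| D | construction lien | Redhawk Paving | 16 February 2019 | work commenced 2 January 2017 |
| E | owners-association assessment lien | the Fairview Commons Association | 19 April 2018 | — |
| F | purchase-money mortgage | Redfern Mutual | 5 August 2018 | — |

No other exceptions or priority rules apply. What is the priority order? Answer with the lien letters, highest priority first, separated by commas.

B, D, C, E, A, F

Adjusting effective dates: C's effective date is 20 July 2017, when work began; D is treated as recorded 2 January 2017, the work-commencement date; F was recorded 166 days after the deed — beyond 15 days — so no relation-back applies.
As an ad valorem tax lien, B is senior to every other lien.
Ordering the rest by effective date: D (2 January 2017), C (20 July 2017), E (19 April 2018), A (9 July 2018), F (5 August 2018).
Since C is not senior to D, the subordination leaves the order unchanged.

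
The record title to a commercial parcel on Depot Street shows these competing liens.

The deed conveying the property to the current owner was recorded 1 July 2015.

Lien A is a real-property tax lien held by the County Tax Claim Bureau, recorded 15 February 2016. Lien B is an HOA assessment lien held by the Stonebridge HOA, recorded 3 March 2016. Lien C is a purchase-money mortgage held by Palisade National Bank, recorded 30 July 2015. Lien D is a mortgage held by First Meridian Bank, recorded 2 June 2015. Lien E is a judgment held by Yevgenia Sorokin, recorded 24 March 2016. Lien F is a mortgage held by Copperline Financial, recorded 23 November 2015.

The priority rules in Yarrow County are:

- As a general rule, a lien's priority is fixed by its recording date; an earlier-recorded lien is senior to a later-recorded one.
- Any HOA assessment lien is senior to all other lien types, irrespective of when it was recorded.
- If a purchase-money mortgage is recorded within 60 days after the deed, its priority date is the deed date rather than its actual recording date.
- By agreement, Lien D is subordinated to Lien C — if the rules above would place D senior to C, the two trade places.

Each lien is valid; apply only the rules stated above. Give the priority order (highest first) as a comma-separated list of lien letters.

Effective dates after the stated exceptions: C was recorded within the 60-day window, so its effective date is the deed date 1 July 2015.
B is an HOA assessment lien, so it outranks all other liens regardless of date.
Ordering the rest by effective date: D (2 June 2015), C (1 July 2015), F (23 November 2015), A (15 February 2016), E (24 March 2016).
The subordination applies — D was senior to C — so D and C swap.

B, C, D, F, A, E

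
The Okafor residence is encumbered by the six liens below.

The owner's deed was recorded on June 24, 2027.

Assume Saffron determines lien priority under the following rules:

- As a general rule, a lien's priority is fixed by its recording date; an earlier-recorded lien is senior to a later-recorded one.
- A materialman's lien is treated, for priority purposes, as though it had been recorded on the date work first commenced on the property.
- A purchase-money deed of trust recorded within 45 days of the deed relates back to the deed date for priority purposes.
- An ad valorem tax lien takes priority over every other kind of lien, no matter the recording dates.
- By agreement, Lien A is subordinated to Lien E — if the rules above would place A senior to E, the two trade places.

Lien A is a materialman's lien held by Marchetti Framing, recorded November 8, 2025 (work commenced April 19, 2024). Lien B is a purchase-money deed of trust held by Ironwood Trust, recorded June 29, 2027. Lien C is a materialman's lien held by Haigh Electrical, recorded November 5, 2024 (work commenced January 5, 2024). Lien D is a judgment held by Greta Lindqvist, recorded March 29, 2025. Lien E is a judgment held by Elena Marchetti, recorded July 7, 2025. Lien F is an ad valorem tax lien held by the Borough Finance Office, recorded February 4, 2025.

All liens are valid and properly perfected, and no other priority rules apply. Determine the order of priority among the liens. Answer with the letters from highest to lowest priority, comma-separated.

F, C, E, D, A, B

Adjusting effective dates: A is treated as recorded April 19, 2024, the work-commencement date; B relates back to the deed date June 24, 2027; C relates back to January 5, 2024 (work commenced).
As an ad valorem tax lien, F is senior to every other lien.
Ordering the rest by effective date: C (January 5, 2024), A (April 19, 2024), D (March 29, 2025), E (July 7, 2025), B (June 24, 2027).
A would otherwise be senior to E, so under the subordination agreement A and E exchange positions.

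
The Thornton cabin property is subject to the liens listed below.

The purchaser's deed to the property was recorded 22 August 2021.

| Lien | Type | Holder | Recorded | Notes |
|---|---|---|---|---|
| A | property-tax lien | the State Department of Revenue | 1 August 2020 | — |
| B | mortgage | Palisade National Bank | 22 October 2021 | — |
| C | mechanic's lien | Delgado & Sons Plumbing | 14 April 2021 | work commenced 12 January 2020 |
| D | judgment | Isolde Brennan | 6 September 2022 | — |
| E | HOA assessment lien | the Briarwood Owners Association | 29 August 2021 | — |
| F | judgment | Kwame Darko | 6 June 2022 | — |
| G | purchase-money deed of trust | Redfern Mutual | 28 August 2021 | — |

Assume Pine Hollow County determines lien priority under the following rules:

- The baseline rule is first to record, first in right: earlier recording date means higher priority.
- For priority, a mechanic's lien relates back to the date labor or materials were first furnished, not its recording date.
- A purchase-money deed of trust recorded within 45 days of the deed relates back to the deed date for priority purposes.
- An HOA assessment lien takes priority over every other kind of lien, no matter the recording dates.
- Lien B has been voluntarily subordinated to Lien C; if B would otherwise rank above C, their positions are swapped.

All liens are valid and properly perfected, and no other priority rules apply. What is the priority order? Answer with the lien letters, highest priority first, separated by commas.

Adjusting effective dates: C relates back to 12 January 2020 (work commenced); G relates back to the deed date 22 August 2021.
E is an HOA assessment lien and takes priority over every other lien.
Remaining liens by effective date: C (12 January 2020), A (1 August 2020), G (22 August 2021), B (22 October 2021), F (6 June 2022), D (6 September 2022).
Since B is not senior to C, the subordination leaves the order unchanged.

E, C, A, G, B, F, D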